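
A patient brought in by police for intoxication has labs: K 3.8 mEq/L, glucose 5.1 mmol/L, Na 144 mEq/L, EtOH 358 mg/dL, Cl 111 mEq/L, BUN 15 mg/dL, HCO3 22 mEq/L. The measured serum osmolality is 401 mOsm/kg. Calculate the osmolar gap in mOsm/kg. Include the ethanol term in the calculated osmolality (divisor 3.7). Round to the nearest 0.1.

Calculated osmolality = 2·Na + glucose + BUN/2.8 + ethanol/3.7
= 2·144 + 5.1 + 15/2.8 + 358/3.7
= 288 + 5.10 + 5.36 + 96.76
= 395.22 mOsm/kg ≈ 395.2 mOsm/kg
Osmolar gap = measured − calculated = 401 − 395.2 = 5.8 mOsm/kg

5.8 mOsm/kg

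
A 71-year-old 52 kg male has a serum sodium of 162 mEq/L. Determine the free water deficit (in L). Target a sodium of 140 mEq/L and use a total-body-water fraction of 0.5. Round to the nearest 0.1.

TBW = 0.5 · 52 = 26 L
Free water deficit = TBW · (Na/140 − 1)
= 26 · (162/140 − 1)
= 26 · 0.1571
= 4.08 L

4.1 L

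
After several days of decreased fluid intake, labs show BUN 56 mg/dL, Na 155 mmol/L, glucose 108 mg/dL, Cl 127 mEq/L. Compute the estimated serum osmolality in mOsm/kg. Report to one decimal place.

336.0 mOsm/kg

Calculated osmolality = 2·Na + glucose/18 + BUN/2.8
= 2·155 + 108/18 + 56/2.8
= 310 + 6 + 20
= 336 mOsm/kg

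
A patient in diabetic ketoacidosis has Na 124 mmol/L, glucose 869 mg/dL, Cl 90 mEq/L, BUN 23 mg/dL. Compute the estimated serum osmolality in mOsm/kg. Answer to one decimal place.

304.5 mOsm/kg

Calculated osmolality = 2·Na + glucose/18 + BUN/2.8
= 2·124 + 869/18 + 23/2.8
= 248 + 48.28 + 8.21
= 304.49 mOsm/kg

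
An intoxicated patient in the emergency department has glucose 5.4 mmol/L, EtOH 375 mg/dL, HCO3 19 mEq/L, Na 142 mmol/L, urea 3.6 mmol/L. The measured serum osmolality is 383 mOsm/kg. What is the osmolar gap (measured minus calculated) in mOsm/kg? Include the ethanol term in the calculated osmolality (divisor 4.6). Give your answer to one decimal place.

8.5 mOsm/kg

Calculated osmolality = 2·Na + glucose + urea + ethanol/4.6
= 2·142 + 5.4 + 3.6 + 375/4.6
= 284 + 5.40 + 3.60 + 81.52
= 374.52 mOsm/kg ≈ 374.5 mOsm/kg
Osmolar gap = measured − calculated = 383 − 374.5 = 8.5 mOsm/kg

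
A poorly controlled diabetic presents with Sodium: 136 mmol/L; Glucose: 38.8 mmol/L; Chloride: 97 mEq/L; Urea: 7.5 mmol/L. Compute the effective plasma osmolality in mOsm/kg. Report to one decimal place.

310.8 mOsm/kg

Effective osmolality excludes urea (freely permeant across cell membranes):
2·Na + glucose
= 2·136 + 38.8
= 272 + 38.8
= 310.8 mOsm/kg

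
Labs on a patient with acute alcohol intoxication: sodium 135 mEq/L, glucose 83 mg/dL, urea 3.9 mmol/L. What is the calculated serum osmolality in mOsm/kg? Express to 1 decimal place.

278.5 mOsm/kg

Calculated osmolality = 2·Na + glucose/18 + urea
= 2·135 + 83/18 + 3.9
= 270 + 4.61 + 3.90
= 278.51 mOsm/kg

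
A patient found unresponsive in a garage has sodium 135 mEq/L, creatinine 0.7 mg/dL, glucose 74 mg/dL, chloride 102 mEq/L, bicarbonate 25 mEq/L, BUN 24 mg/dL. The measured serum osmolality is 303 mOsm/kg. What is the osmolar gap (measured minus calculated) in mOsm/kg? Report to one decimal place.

Calculated osmolality = 2·Na + glucose/18 + BUN/2.8
= 2·135 + 74/18 + 24/2.8
= 270 + 4.11 + 8.57
= 282.68 mOsm/kg ≈ 282.7 mOsm/kg
Osmolar gap = measured − calculated = 303 − 282.7 = 20.3 mOsm/kg

20.3 mOsm/kg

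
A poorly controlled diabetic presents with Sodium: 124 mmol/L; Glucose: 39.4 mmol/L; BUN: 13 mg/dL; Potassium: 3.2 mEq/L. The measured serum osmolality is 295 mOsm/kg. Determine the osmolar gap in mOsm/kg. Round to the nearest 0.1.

3.0 mOsm/kg

Calculated osmolality = 2·Na + glucose + BUN/2.8
= 2·124 + 39.4 + 13/2.8
= 248 + 39.40 + 4.64
= 292.04 mOsm/kg ≈ 292.0 mOsm/kg
Osmolar gap = measured − calculated = 295 − 292.0 = 3.0 mOsm/kg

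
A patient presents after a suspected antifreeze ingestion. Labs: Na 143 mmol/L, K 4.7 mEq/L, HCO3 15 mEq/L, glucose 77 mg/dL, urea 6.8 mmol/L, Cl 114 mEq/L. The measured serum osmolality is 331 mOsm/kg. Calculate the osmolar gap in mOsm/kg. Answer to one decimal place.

33.9 mOsm/kg

Calculated osmolality = 2·Na + glucose/18 + urea
= 2·143 + 77/18 + 6.8
= 286 + 4.28 + 6.80
= 297.08 mOsm/kg ≈ 297.1 mOsm/kg
Osmolar gap = measured − calculated = 331 − 297.1 = 33.9 mOsm/kg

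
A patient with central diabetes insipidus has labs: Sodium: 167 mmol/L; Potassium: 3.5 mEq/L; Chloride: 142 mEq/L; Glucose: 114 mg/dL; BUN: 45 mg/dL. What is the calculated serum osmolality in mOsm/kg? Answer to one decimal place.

Calculated osmolality = 2·Na + glucose/18 + BUN/2.8
= 2·167 + 114/18 + 45/2.8
= 334 + 6.33 + 16.07
= 356.4 mOsm/kg

356.4 mOsm/kg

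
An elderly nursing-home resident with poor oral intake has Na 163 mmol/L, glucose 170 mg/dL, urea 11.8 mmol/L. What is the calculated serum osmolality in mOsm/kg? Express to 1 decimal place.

Calculated osmolality = 2·Na + glucose/18 + urea
= 2·163 + 170/18 + 11.8
= 326 + 9.44 + 11.80
= 347.24 mOsm/kg

347.2 mOsm/kg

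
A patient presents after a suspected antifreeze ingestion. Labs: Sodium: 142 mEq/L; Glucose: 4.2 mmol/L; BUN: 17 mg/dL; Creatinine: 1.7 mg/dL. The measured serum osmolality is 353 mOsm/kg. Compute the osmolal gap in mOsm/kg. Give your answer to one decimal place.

Calculated osmolality = 2·Na + glucose + BUN/2.8
= 2·142 + 4.2 + 17/2.8
= 284 + 4.20 + 6.07
= 294.27 mOsm/kg ≈ 294.3 mOsm/kg
Osmolar gap = measured − calculated = 353 − 294.3 = 58.7 mOsm/kg

58.7 mOsm/kg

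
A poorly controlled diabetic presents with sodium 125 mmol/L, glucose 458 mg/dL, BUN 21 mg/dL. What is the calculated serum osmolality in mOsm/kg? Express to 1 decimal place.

282.9 mOsm/kg

Calculated osmolality = 2·Na + glucose/18 + BUN/2.8
= 2·125 + 458/18 + 21/2.8
= 250 + 25.44 + 7.50
= 282.94 mOsm/kg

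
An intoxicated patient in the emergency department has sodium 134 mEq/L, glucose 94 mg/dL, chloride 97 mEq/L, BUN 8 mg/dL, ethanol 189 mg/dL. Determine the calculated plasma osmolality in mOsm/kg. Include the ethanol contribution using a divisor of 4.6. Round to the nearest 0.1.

317.2 mOsm/kg

Calculated osmolality = 2·Na + glucose/18 + BUN/2.8 + ethanol/4.6
= 2·134 + 94/18 + 8/2.8 + 189/4.6
= 268 + 5.22 + 2.86 + 41.09
= 317.17 mOsm/kg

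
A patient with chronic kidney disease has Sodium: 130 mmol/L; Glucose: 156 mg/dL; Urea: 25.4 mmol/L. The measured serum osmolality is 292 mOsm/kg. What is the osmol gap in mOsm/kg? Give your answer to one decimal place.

-2.1 mOsm/kg

Calculated osmolality = 2·Na + glucose/18 + urea
= 2·130 + 156/18 + 25.4
= 260 + 8.67 + 25.40
= 294.07 mOsm/kg ≈ 294.1 mOsm/kg
Osmolar gap = measured − calculated = 292 − 294.1 = -2.1 mOsm/kg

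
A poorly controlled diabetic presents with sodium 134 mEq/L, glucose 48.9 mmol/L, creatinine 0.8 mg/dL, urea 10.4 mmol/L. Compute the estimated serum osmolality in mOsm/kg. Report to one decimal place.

Calculated osmolality = 2·Na + glucose + urea
= 2·134 + 48.9 + 10.4
= 268 + 48.90 + 10.40
= 327.3 mOsm/kg

327.3 mOsm/kg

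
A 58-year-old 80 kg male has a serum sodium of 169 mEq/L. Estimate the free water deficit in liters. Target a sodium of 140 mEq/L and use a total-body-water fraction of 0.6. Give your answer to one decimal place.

TBW = 0.6 · 80 = 48 L
Free water deficit = TBW · (Na/140 − 1)
= 48 · (169/140 − 1)
= 48 · 0.2071
= 9.94 L

9.9 L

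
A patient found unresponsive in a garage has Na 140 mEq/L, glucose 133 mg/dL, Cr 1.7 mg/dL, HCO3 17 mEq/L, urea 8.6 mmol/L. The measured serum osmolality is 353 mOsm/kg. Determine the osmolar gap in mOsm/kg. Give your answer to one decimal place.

Calculated osmolality = 2·Na + glucose/18 + urea
= 2·140 + 133/18 + 8.6
= 280 + 7.39 + 8.60
= 295.99 mOsm/kg ≈ 296.0 mOsm/kg
Osmolar gap = measured − calculated = 353 − 296.0 = 57.0 mOsm/kg

57.0 mOsm/kg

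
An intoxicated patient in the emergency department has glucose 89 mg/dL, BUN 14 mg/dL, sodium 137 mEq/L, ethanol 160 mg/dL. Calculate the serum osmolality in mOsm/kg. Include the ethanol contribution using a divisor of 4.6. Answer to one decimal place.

Calculated osmolality = 2·Na + glucose/18 + BUN/2.8 + ethanol/4.6
= 2·137 + 89/18 + 14/2.8 + 160/4.6
= 274 + 4.94 + 5 + 34.78
= 318.72 mOsm/kg

318.7 mOsm/kg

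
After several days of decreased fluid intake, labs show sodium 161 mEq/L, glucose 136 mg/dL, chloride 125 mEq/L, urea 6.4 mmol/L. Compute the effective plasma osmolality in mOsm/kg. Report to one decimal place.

329.6 mOsm/kg

Effective osmolality excludes urea (freely permeant across cell membranes):
2·Na + glucose/18
= 2·161 + 136/18
= 322 + 7.56
= 329.56 mOsm/kg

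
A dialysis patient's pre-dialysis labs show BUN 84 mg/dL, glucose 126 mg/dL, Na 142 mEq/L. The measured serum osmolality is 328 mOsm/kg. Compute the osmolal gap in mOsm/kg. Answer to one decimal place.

Calculated osmolality = 2·Na + glucose/18 + BUN/2.8
= 2·142 + 126/18 + 84/2.8
= 284 + 7 + 30
= 321 mOsm/kg ≈ 321.0 mOsm/kg
Osmolar gap = measured − calculated = 328 − 321.0 = 7.0 mOsm/kg

7.0 mOsm/kg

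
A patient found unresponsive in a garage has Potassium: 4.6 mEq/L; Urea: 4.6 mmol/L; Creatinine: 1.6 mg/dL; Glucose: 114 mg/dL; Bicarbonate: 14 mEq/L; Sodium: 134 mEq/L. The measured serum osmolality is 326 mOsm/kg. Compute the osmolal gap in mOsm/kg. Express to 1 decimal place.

47.1 mOsm/kg

Calculated osmolality = 2·Na + glucose/18 + urea
= 2·134 + 114/18 + 4.6
= 268 + 6.33 + 4.60
= 278.93 mOsm/kg ≈ 278.9 mOsm/kg
Osmolar gap = measured − calculated = 326 − 278.9 = 47.1 mOsm/kg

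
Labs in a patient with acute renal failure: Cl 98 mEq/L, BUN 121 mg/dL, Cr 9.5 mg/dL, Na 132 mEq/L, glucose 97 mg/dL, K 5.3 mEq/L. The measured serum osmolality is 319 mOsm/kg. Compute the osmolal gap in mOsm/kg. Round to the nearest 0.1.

6.4 mOsm/kg

Calculated osmolality = 2·Na + glucose/18 + BUN/2.8
= 2·132 + 97/18 + 121/2.8
= 264 + 5.39 + 43.21
= 312.6 mOsm/kg ≈ 312.6 mOsm/kg
Osmolar gap = measured − calculated = 319 − 312.6 = 6.4 mOsm/kg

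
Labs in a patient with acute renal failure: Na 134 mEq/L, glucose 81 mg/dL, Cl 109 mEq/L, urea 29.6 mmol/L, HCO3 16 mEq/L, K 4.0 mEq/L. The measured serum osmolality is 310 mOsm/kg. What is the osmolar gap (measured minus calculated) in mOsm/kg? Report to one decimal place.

Calculated osmolality = 2·Na + glucose/18 + urea
= 2·134 + 81/18 + 29.6
= 268 + 4.50 + 29.60
= 302.1 mOsm/kg ≈ 302.1 mOsm/kg
Osmolar gap = measured − calculated = 310 − 302.1 = 7.9 mOsm/kg

7.9 mOsm/kg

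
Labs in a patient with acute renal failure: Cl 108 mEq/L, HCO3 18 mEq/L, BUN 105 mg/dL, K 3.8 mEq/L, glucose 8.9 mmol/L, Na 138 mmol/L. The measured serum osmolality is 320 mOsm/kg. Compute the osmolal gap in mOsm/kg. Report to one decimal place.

-2.4 mOsm/kg

Calculated osmolality = 2·Na + glucose + BUN/2.8
= 2·138 + 8.9 + 105/2.8
= 276 + 8.90 + 37.50
= 322.4 mOsm/kg ≈ 322.4 mOsm/kg
Osmolar gap = measured − calculated = 320 − 322.4 = -2.4 mOsm/kg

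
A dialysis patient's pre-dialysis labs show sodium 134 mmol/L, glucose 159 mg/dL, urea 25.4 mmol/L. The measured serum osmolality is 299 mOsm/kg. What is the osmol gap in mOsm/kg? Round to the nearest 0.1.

-3.2 mOsm/kg

Calculated osmolality = 2·Na + glucose/18 + urea
= 2·134 + 159/18 + 25.4
= 268 + 8.83 + 25.40
= 302.23 mOsm/kg ≈ 302.2 mOsm/kg
Osmolar gap = measured − calculated = 299 − 302.2 = -3.2 mOsm/kg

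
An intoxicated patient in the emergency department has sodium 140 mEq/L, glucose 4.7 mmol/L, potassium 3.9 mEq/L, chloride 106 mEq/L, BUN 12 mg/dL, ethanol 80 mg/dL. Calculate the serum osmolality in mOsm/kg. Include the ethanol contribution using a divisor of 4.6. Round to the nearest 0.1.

306.4 mOsm/kg

Calculated osmolality = 2·Na + glucose + BUN/2.8 + ethanol/4.6
= 2·140 + 4.7 + 12/2.8 + 80/4.6
= 280 + 4.70 + 4.29 + 17.39
= 306.38 mOsm/kg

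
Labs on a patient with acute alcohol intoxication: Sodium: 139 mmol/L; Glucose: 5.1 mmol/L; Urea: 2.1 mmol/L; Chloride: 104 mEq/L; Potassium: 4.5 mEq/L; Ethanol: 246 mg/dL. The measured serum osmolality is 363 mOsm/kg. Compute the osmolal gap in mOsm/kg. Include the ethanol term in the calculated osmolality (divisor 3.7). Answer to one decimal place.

Calculated osmolality = 2·Na + glucose + urea + ethanol/3.7
= 2·139 + 5.1 + 2.1 + 246/3.7
= 278 + 5.10 + 2.10 + 66.49
= 351.69 mOsm/kg ≈ 351.7 mOsm/kg
Osmolar gap = measured − calculated = 363 − 351.7 = 11.3 mOsm/kg

11.3 mOsm/kg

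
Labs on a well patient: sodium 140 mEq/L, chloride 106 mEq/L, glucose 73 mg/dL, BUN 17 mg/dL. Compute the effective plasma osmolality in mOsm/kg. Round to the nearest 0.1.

Effective osmolality excludes urea (freely permeant across cell membranes):
2·Na + glucose/18
= 2·140 + 73/18
= 280 + 4.06
= 284.06 mOsm/kg

284.1 mOsm/kg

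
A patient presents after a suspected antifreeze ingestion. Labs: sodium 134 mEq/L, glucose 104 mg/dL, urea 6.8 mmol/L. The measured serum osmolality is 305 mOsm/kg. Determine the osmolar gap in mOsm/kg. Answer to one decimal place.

Calculated osmolality = 2·Na + glucose/18 + urea
= 2·134 + 104/18 + 6.8
= 268 + 5.78 + 6.80
= 280.58 mOsm/kg ≈ 280.6 mOsm/kg
Osmolar gap = measured − calculated = 305 − 280.6 = 24.4 mOsm/kg

24.4 mOsm/kg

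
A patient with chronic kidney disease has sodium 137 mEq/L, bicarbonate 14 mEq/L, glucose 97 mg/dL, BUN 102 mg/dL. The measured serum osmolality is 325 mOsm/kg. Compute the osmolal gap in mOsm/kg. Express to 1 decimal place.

9.2 mOsm/kg

Calculated osmolality = 2·Na + glucose/18 + BUN/2.8
= 2·137 + 97/18 + 102/2.8
= 274 + 5.39 + 36.43
= 315.82 mOsm/kg ≈ 315.8 mOsm/kg
Osmolar gap = measured − calculated = 325 − 315.8 = 9.2 mOsm/kg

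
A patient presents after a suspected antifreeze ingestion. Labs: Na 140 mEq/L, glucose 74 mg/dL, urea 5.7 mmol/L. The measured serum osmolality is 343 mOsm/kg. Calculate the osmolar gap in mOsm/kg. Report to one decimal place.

Calculated osmolality = 2·Na + glucose/18 + urea
= 2·140 + 74/18 + 5.7
= 280 + 4.11 + 5.70
= 289.81 mOsm/kg ≈ 289.8 mOsm/kg
Osmolar gap = measured − calculated = 343 − 289.8 = 53.2 mOsm/kg

53.2 mOsm/kg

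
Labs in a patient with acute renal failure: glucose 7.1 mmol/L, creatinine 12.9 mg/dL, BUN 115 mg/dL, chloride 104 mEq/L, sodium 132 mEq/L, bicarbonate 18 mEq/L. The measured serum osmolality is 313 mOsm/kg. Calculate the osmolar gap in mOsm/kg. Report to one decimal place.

0.8 mOsm/kg

Calculated osmolality = 2·Na + glucose + BUN/2.8
= 2·132 + 7.1 + 115/2.8
= 264 + 7.10 + 41.07
= 312.17 mOsm/kg ≈ 312.2 mOsm/kg
Osmolar gap = measured − calculated = 313 − 312.2 = 0.8 mOsm/kg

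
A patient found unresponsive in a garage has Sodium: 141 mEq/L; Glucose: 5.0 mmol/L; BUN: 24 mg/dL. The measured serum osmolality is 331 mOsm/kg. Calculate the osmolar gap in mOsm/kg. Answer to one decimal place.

35.4 mOsm/kg

Calculated osmolality = 2·Na + glucose + BUN/2.8
= 2·141 + 5 + 24/2.8
= 282 + 5 + 8.57
= 295.57 mOsm/kg ≈ 295.6 mOsm/kg
Osmolar gap = measured − calculated = 331 − 295.6 = 35.4 mOsm/kg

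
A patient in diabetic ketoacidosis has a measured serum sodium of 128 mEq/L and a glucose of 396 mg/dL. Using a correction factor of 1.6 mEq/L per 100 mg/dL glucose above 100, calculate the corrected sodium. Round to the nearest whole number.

Corrected Na = measured Na + 1.6 · (glucose − 100)/100
= 128 + 1.6 · (396 − 100)/100
= 128 + 4.7
= 132.7 mEq/L

133 mEq/L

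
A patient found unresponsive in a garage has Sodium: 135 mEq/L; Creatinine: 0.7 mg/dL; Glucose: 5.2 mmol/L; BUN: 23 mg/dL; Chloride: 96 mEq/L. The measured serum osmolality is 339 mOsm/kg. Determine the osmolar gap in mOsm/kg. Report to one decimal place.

55.6 mOsm/kg

Calculated osmolality = 2·Na + glucose + BUN/2.8
= 2·135 + 5.2 + 23/2.8
= 270 + 5.20 + 8.21
= 283.41 mOsm/kg ≈ 283.4 mOsm/kg
Osmolar gap = measured − calculated = 339 − 283.4 = 55.6 mOsm/kg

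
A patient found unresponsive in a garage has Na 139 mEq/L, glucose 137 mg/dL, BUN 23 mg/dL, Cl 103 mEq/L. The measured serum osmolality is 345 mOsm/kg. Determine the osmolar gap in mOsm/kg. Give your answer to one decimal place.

Calculated osmolality = 2·Na + glucose/18 + BUN/2.8
= 2·139 + 137/18 + 23/2.8
= 278 + 7.61 + 8.21
= 293.82 mOsm/kg ≈ 293.8 mOsm/kg
Osmolar gap = measured − calculated = 345 − 293.8 = 51.2 mOsm/kg

51.2 mOsm/kg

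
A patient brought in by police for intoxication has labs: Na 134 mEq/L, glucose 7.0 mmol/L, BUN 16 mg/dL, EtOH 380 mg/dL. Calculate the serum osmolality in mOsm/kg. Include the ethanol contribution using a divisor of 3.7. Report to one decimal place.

Calculated osmolality = 2·Na + glucose + BUN/2.8 + ethanol/3.7
= 2·134 + 7 + 16/2.8 + 380/3.7
= 268 + 7 + 5.71 + 102.70
= 383.41 mOsm/kg

383.4 mOsm/kg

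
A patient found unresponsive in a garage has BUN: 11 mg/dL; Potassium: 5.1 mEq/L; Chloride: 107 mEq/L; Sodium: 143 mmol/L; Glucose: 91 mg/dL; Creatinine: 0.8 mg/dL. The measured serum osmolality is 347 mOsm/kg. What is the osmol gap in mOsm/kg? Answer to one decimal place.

52.0 mOsm/kg

Calculated osmolality = 2·Na + glucose/18 + BUN/2.8
= 2·143 + 91/18 + 11/2.8
= 286 + 5.06 + 3.93
= 294.99 mOsm/kg ≈ 295.0 mOsm/kg
Osmolar gap = measured − calculated = 347 − 295.0 = 52.0 mOsm/kg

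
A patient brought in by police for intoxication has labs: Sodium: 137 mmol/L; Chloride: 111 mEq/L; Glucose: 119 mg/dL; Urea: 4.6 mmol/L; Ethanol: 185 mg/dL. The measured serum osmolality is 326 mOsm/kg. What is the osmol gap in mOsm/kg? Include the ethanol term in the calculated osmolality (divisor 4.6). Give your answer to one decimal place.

0.6 mOsm/kg

Calculated osmolality = 2·Na + glucose/18 + urea + ethanol/4.6
= 2·137 + 119/18 + 4.6 + 185/4.6
= 274 + 6.61 + 4.60 + 40.22
= 325.43 mOsm/kg ≈ 325.4 mOsm/kg
Osmolar gap = measured − calculated = 326 − 325.4 = 0.6 mOsm/kg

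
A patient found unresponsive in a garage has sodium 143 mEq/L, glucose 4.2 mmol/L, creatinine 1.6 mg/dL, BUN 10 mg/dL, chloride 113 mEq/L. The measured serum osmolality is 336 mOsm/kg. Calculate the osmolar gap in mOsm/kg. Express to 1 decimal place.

Calculated osmolality = 2·Na + glucose + BUN/2.8
= 2·143 + 4.2 + 10/2.8
= 286 + 4.20 + 3.57
= 293.77 mOsm/kg ≈ 293.8 mOsm/kg
Osmolar gap = measured − calculated = 336 − 293.8 = 42.2 mOsm/kg

42.2 mOsm/kg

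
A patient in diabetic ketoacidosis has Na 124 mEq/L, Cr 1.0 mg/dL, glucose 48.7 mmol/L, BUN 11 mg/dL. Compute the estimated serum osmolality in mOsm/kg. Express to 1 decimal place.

Calculated osmolality = 2·Na + glucose + BUN/2.8
= 2·124 + 48.7 + 11/2.8
= 248 + 48.70 + 3.93
= 300.63 mOsm/kg

300.6 mOsm/kg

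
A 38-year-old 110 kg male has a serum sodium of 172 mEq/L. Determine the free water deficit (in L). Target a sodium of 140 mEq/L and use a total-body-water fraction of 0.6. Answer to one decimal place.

TBW = 0.6 · 110 = 66 L
Free water deficit = TBW · (Na/140 − 1)
= 66 · (172/140 − 1)
= 66 · 0.2286
= 15.09 L

15.1 L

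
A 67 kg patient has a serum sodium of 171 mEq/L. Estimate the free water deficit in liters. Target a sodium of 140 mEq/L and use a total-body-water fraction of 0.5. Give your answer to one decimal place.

7.4 L

TBW = 0.5 · 67 = 33.5 L
Free water deficit = TBW · (Na/140 − 1)
= 33.5 · (171/140 − 1)
= 33.5 · 0.2214
= 7.42 L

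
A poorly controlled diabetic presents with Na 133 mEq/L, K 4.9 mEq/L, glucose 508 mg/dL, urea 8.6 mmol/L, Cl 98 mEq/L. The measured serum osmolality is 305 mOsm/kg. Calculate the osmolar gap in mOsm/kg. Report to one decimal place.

Calculated osmolality = 2·Na + glucose/18 + urea
= 2·133 + 508/18 + 8.6
= 266 + 28.22 + 8.60
= 302.82 mOsm/kg ≈ 302.8 mOsm/kg
Osmolar gap = measured − calculated = 305 − 302.8 = 2.2 mOsm/kg

2.2 mOsm/kg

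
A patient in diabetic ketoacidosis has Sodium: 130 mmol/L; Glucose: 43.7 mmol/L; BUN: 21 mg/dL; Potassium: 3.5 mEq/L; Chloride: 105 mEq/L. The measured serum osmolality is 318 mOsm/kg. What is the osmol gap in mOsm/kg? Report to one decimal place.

Calculated osmolality = 2·Na + glucose + BUN/2.8
= 2·130 + 43.7 + 21/2.8
= 260 + 43.70 + 7.50
= 311.2 mOsm/kg ≈ 311.2 mOsm/kg
Osmolar gap = measured − calculated = 318 − 311.2 = 6.8 mOsm/kg

6.8 mOsm/kg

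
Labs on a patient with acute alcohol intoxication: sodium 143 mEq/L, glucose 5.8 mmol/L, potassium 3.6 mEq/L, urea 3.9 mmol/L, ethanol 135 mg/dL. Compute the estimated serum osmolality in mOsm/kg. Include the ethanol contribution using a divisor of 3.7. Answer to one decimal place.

332.2 mOsm/kg

Calculated osmolality = 2·Na + glucose + urea + ethanol/3.7
= 2·143 + 5.8 + 3.9 + 135/3.7
= 286 + 5.80 + 3.90 + 36.49
= 332.19 mOsm/kg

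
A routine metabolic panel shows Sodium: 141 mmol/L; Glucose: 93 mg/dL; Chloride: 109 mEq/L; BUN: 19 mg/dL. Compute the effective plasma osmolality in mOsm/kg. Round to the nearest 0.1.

Effective osmolality excludes urea (freely permeant across cell membranes):
2·Na + glucose/18
= 2·141 + 93/18
= 282 + 5.17
= 287.17 mOsm/kg

287.2 mOsm/kg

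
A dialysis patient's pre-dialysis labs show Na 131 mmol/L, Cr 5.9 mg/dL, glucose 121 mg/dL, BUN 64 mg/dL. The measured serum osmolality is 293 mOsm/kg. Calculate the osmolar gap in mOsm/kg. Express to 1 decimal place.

Calculated osmolality = 2·Na + glucose/18 + BUN/2.8
= 2·131 + 121/18 + 64/2.8
= 262 + 6.72 + 22.86
= 291.58 mOsm/kg ≈ 291.6 mOsm/kg
Osmolar gap = measured − calculated = 293 − 291.6 = 1.4 mOsm/kg

1.4 mOsm/kg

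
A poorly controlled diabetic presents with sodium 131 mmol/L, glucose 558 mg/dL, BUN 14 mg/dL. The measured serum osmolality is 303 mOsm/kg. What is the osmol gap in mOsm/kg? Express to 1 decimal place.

5.0 mOsm/kg

Calculated osmolality = 2·Na + glucose/18 + BUN/2.8
= 2·131 + 558/18 + 14/2.8
= 262 + 31 + 5
= 298 mOsm/kg ≈ 298.0 mOsm/kg
Osmolar gap = measured − calculated = 303 − 298.0 = 5.0 mOsm/kg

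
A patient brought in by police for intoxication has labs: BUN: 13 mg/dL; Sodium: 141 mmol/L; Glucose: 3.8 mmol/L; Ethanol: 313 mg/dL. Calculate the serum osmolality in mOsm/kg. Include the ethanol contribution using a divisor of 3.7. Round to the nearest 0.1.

375.0 mOsm/kg

Calculated osmolality = 2·Na + glucose + BUN/2.8 + ethanol/3.7
= 2·141 + 3.8 + 13/2.8 + 313/3.7
= 282 + 3.80 + 4.64 + 84.59
= 375.03 mOsm/kg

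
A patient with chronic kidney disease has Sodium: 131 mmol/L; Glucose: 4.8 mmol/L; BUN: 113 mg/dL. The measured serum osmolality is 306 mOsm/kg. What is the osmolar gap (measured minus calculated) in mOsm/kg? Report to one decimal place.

Calculated osmolality = 2·Na + glucose + BUN/2.8
= 2·131 + 4.8 + 113/2.8
= 262 + 4.80 + 40.36
= 307.16 mOsm/kg ≈ 307.2 mOsm/kg
Osmolar gap = measured − calculated = 306 − 307.2 = -1.2 mOsm/kg

-1.2 mOsm/kg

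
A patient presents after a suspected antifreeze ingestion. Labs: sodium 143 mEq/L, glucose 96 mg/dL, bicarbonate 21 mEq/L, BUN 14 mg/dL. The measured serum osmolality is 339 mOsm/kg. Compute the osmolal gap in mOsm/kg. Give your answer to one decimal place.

Calculated osmolality = 2·Na + glucose/18 + BUN/2.8
= 2·143 + 96/18 + 14/2.8
= 286 + 5.33 + 5
= 296.33 mOsm/kg ≈ 296.3 mOsm/kg
Osmolar gap = measured − calculated = 339 − 296.3 = 42.7 mOsm/kg

42.7 mOsm/kg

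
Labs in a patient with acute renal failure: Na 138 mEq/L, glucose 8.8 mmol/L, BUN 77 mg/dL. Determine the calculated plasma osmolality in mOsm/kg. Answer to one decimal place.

312.3 mOsm/kg

Calculated osmolality = 2·Na + glucose + BUN/2.8
= 2·138 + 8.8 + 77/2.8
= 276 + 8.80 + 27.50
= 312.3 mOsm/kg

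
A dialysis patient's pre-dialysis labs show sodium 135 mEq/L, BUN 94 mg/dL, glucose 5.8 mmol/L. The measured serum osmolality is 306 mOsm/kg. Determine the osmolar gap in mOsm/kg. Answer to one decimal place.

Calculated osmolality = 2·Na + glucose + BUN/2.8
= 2·135 + 5.8 + 94/2.8
= 270 + 5.80 + 33.57
= 309.37 mOsm/kg ≈ 309.4 mOsm/kg
Osmolar gap = measured − calculated = 306 − 309.4 = -3.4 mOsm/kg

-3.4 mOsm/kg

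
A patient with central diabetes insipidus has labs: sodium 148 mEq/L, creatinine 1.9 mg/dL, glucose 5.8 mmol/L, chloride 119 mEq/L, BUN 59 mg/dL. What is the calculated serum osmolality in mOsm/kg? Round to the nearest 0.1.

Calculated osmolality = 2·Na + glucose + BUN/2.8
= 2·148 + 5.8 + 59/2.8
= 296 + 5.80 + 21.07
= 322.87 mOsm/kg

322.9 mOsm/kg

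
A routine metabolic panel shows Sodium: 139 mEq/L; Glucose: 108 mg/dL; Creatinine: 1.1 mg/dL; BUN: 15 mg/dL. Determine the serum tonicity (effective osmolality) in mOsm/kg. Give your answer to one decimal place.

284.0 mOsm/kg

Effective osmolality excludes urea (freely permeant across cell membranes):
2·Na + glucose/18
= 2·139 + 108/18
= 278 + 6
= 284 mOsm/kg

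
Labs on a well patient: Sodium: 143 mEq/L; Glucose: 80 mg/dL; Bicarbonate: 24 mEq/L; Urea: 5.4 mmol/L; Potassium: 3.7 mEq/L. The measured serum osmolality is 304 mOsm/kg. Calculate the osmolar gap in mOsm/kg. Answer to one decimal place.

8.2 mOsm/kg

Calculated osmolality = 2·Na + glucose/18 + urea
= 2·143 + 80/18 + 5.4
= 286 + 4.44 + 5.40
= 295.84 mOsm/kg ≈ 295.8 mOsm/kg
Osmolar gap = measured − calculated = 304 − 295.8 = 8.2 mOsm/kg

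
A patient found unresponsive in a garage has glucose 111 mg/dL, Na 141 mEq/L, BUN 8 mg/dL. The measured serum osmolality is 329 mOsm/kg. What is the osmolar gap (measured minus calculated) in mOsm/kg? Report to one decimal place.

38.0 mOsm/kg

Calculated osmolality = 2·Na + glucose/18 + BUN/2.8
= 2·141 + 111/18 + 8/2.8
= 282 + 6.17 + 2.86
= 291.03 mOsm/kg ≈ 291.0 mOsm/kg
Osmolar gap = measured − calculated = 329 − 291.0 = 38.0 mOsm/kg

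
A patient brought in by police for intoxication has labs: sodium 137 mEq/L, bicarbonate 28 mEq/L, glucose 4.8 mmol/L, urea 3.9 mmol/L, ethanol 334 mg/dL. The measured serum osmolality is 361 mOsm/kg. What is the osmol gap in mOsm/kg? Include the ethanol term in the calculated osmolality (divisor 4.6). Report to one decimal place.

Calculated osmolality = 2·Na + glucose + urea + ethanol/4.6
= 2·137 + 4.8 + 3.9 + 334/4.6
= 274 + 4.80 + 3.90 + 72.61
= 355.31 mOsm/kg ≈ 355.3 mOsm/kg
Osmolar gap = measured − calculated = 361 − 355.3 = 5.7 mOsm/kg

5.7 mOsm/kg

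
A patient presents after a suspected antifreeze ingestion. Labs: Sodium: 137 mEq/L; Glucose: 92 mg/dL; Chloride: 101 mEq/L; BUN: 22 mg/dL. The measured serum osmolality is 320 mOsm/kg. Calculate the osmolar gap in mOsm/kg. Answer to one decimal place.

Calculated osmolality = 2·Na + glucose/18 + BUN/2.8
= 2·137 + 92/18 + 22/2.8
= 274 + 5.11 + 7.86
= 286.97 mOsm/kg ≈ 287.0 mOsm/kg
Osmolar gap = measured − calculated = 320 − 287.0 = 33.0 mOsm/kg

33.0 mOsm/kg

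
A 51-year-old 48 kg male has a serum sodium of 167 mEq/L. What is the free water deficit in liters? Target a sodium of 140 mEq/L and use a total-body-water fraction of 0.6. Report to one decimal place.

TBW = 0.6 · 48 = 28.8 L
Free water deficit = TBW · (Na/140 − 1)
= 28.8 · (167/140 − 1)
= 28.8 · 0.1929
= 5.56 L

5.6 L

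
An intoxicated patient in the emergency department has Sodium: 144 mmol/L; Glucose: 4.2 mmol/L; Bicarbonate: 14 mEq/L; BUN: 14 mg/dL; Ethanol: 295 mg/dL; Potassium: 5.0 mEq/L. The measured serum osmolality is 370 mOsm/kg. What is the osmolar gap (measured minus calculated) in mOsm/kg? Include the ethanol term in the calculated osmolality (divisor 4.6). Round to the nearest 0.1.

Calculated osmolality = 2·Na + glucose + BUN/2.8 + ethanol/4.6
= 2·144 + 4.2 + 14/2.8 + 295/4.6
= 288 + 4.20 + 5 + 64.13
= 361.33 mOsm/kg ≈ 361.3 mOsm/kg
Osmolar gap = measured − calculated = 370 − 361.3 = 8.7 mOsm/kg

8.7 mOsm/kg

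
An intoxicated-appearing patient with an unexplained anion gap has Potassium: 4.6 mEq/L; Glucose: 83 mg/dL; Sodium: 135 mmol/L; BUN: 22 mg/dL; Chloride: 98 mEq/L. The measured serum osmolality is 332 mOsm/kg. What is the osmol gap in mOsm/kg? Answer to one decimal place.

Calculated osmolality = 2·Na + glucose/18 + BUN/2.8
= 2·135 + 83/18 + 22/2.8
= 270 + 4.61 + 7.86
= 282.47 mOsm/kg ≈ 282.5 mOsm/kg
Osmolar gap = measured − calculated = 332 − 282.5 = 49.5 mOsm/kg

49.5 mOsm/kg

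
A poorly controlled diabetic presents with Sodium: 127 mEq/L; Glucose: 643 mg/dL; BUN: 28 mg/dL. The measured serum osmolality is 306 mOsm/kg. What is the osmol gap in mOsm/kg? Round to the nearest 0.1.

6.3 mOsm/kg

Calculated osmolality = 2·Na + glucose/18 + BUN/2.8
= 2·127 + 643/18 + 28/2.8
= 254 + 35.72 + 10
= 299.72 mOsm/kg ≈ 299.7 mOsm/kg
Osmolar gap = measured − calculated = 306 − 299.7 = 6.3 mOsm/kg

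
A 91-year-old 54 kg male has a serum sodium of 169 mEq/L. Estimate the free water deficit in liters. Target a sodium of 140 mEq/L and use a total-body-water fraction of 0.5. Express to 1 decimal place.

5.6 L

TBW = 0.5 · 54 = 27 L
Free water deficit = TBW · (Na/140 − 1)
= 27 · (169/140 − 1)
= 27 · 0.2071
= 5.59 L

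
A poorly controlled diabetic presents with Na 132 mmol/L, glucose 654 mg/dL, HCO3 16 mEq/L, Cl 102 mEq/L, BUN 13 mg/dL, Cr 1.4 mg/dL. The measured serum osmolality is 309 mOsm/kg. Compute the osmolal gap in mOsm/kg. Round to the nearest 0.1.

Calculated osmolality = 2·Na + glucose/18 + BUN/2.8
= 2·132 + 654/18 + 13/2.8
= 264 + 36.33 + 4.64
= 304.97 mOsm/kg ≈ 305.0 mOsm/kg
Osmolar gap = measured − calculated = 309 − 305.0 = 4.0 mOsm/kg

4.0 mOsm/kg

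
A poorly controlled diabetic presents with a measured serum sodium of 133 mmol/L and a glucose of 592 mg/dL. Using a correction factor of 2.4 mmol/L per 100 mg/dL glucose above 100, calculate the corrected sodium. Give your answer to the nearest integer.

Corrected Na = measured Na + 2.4 · (glucose − 100)/100
= 133 + 2.4 · (592 − 100)/100
= 133 + 11.8
= 144.8 mmol/L

145 mmol/L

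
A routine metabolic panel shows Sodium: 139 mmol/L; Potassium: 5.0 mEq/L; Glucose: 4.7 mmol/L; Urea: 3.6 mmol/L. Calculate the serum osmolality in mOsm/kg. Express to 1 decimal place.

Calculated osmolality = 2·Na + glucose + urea
= 2·139 + 4.7 + 3.6
= 278 + 4.70 + 3.60
= 286.3 mOsm/kg

286.3 mOsm/kg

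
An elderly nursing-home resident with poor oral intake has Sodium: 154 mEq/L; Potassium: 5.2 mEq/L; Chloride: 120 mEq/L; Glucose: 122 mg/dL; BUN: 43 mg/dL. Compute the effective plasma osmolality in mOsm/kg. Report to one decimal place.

Effective osmolality excludes urea (freely permeant across cell membranes):
2·Na + glucose/18
= 2·154 + 122/18
= 308 + 6.78
= 314.78 mOsm/kg

314.8 mOsm/kg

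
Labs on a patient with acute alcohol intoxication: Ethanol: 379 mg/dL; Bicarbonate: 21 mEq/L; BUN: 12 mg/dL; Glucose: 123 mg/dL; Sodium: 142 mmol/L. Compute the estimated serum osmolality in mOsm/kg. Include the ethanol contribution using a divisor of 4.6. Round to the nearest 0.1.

Calculated osmolality = 2·Na + glucose/18 + BUN/2.8 + ethanol/4.6
= 2·142 + 123/18 + 12/2.8 + 379/4.6
= 284 + 6.83 + 4.29 + 82.39
= 377.51 mOsm/kg

377.5 mOsm/kg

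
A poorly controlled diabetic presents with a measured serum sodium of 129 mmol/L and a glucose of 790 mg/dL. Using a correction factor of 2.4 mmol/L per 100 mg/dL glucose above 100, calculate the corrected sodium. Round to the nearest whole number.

146 mmol/L

Corrected Na = measured Na + 2.4 · (glucose − 100)/100
= 129 + 2.4 · (790 − 100)/100
= 129 + 16.6
= 145.6 mmol/L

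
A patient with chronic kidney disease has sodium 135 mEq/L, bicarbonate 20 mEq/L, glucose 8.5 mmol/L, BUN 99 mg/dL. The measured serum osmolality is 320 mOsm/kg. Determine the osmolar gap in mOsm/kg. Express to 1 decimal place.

6.1 mOsm/kg

Calculated osmolality = 2·Na + glucose + BUN/2.8
= 2·135 + 8.5 + 99/2.8
= 270 + 8.50 + 35.36
= 313.86 mOsm/kg ≈ 313.9 mOsm/kg
Osmolar gap = measured − calculated = 320 − 313.9 = 6.1 mOsm/kg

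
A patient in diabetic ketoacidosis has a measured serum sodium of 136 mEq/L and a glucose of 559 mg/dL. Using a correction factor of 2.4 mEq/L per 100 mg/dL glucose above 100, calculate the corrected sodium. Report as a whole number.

147 mEq/L

Corrected Na = measured Na + 2.4 · (glucose − 100)/100
= 136 + 2.4 · (559 − 100)/100
= 136 + 11
= 147 mEq/L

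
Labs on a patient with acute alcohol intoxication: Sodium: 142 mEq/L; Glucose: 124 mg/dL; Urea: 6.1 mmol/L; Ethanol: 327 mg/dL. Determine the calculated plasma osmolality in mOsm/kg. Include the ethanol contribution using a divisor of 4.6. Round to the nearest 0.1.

Calculated osmolality = 2·Na + glucose/18 + urea + ethanol/4.6
= 2·142 + 124/18 + 6.1 + 327/4.6
= 284 + 6.89 + 6.10 + 71.09
= 368.08 mOsm/kg

368.1 mOsm/kg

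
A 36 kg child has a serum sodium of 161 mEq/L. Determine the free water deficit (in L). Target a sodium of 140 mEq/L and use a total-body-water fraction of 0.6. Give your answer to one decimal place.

TBW = 0.6 · 36 = 21.6 L
Free water deficit = TBW · (Na/140 − 1)
= 21.6 · (161/140 − 1)
= 21.6 · 0.15
= 3.24 L

3.2 L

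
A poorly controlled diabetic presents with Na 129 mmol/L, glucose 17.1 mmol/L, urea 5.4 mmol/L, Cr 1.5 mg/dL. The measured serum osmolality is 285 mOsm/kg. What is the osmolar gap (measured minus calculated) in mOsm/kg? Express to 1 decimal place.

Calculated osmolality = 2·Na + glucose + urea
= 2·129 + 17.1 + 5.4
= 258 + 17.10 + 5.40
= 280.5 mOsm/kg ≈ 280.5 mOsm/kg
Osmolar gap = measured − calculated = 285 − 280.5 = 4.5 mOsm/kg

4.5 mOsm/kg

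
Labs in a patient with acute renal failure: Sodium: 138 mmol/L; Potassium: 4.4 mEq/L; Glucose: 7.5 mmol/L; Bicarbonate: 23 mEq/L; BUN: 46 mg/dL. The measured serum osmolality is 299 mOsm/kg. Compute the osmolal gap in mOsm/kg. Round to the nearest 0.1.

Calculated osmolality = 2·Na + glucose + BUN/2.8
= 2·138 + 7.5 + 46/2.8
= 276 + 7.50 + 16.43
= 299.93 mOsm/kg ≈ 299.9 mOsm/kg
Osmolar gap = measured − calculated = 299 − 299.9 = -0.9 mOsm/kg

-0.9 mOsm/kg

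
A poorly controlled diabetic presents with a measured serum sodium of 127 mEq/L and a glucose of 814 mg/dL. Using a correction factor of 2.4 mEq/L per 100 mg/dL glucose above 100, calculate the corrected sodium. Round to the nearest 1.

Corrected Na = measured Na + 2.4 · (glucose − 100)/100
= 127 + 2.4 · (814 − 100)/100
= 127 + 17.1
= 144.1 mEq/L

144 mEq/L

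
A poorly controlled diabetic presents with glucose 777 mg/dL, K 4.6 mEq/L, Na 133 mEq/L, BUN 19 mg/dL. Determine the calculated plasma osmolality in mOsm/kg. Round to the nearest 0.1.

Calculated osmolality = 2·Na + glucose/18 + BUN/2.8
= 2·133 + 777/18 + 19/2.8
= 266 + 43.17 + 6.79
= 315.96 mOsm/kg

316.0 mOsm/kg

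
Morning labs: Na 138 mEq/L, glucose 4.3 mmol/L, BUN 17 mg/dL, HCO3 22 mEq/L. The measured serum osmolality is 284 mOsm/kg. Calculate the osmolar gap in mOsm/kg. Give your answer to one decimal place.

-2.4 mOsm/kg

Calculated osmolality = 2·Na + glucose + BUN/2.8
= 2·138 + 4.3 + 17/2.8
= 276 + 4.30 + 6.07
= 286.37 mOsm/kg ≈ 286.4 mOsm/kg
Osmolar gap = measured − calculated = 284 − 286.4 = -2.4 mOsm/kg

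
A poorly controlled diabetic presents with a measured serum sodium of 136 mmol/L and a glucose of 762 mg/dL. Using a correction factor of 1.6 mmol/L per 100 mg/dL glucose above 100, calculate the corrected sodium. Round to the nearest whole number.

Corrected Na = measured Na + 1.6 · (glucose − 100)/100
= 136 + 1.6 · (762 − 100)/100
= 136 + 10.6
= 146.6 mmol/L

147 mmol/L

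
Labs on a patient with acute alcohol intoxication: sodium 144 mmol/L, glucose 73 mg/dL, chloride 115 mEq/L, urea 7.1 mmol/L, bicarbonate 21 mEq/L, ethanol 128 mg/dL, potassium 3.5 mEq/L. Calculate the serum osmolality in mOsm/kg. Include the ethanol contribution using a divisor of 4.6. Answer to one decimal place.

Calculated osmolality = 2·Na + glucose/18 + urea + ethanol/4.6
= 2·144 + 73/18 + 7.1 + 128/4.6
= 288 + 4.06 + 7.10 + 27.83
= 326.99 mOsm/kg

327.0 mOsm/kg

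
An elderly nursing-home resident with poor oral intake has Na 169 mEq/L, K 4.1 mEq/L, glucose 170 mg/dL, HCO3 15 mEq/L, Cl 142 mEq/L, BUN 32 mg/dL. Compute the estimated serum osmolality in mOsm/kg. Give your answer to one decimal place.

Calculated osmolality = 2·Na + glucose/18 + BUN/2.8
= 2·169 + 170/18 + 32/2.8
= 338 + 9.44 + 11.43
= 358.87 mOsm/kg

358.9 mOsm/kg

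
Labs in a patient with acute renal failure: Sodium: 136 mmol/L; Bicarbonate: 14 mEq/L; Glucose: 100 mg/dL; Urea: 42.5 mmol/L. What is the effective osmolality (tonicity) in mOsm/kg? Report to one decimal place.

277.6 mOsm/kg

Effective osmolality excludes urea (freely permeant across cell membranes):
2·Na + glucose/18
= 2·136 + 100/18
= 272 + 5.56
= 277.56 mOsm/kg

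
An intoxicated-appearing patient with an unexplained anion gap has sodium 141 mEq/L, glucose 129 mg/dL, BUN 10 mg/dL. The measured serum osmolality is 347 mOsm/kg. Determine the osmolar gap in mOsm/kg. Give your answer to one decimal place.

54.3 mOsm/kg

Calculated osmolality = 2·Na + glucose/18 + BUN/2.8
= 2·141 + 129/18 + 10/2.8
= 282 + 7.17 + 3.57
= 292.74 mOsm/kg ≈ 292.7 mOsm/kg
Osmolar gap = measured − calculated = 347 − 292.7 = 54.3 mOsm/kg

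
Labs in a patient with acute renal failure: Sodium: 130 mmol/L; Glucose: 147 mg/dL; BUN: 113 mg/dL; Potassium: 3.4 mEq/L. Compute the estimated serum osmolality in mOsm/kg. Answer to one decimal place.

308.5 mOsm/kg

Calculated osmolality = 2·Na + glucose/18 + BUN/2.8
= 2·130 + 147/18 + 113/2.8
= 260 + 8.17 + 40.36
= 308.53 mOsm/kg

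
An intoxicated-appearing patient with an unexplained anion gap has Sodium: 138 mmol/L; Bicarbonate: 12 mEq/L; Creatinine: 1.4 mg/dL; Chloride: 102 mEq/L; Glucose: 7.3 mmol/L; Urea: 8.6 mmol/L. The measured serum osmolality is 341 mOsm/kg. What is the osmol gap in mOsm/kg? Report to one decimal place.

49.1 mOsm/kg

Calculated osmolality = 2·Na + glucose + urea
= 2·138 + 7.3 + 8.6
= 276 + 7.30 + 8.60
= 291.9 mOsm/kg ≈ 291.9 mOsm/kg
Osmolar gap = measured − calculated = 341 − 291.9 = 49.1 mOsm/kg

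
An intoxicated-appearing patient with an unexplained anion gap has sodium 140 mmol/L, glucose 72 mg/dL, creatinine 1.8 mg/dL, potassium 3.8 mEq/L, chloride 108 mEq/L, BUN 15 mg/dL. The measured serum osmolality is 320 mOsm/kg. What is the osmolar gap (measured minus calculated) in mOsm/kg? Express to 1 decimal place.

30.6 mOsm/kg

Calculated osmolality = 2·Na + glucose/18 + BUN/2.8
= 2·140 + 72/18 + 15/2.8
= 280 + 4 + 5.36
= 289.36 mOsm/kg ≈ 289.4 mOsm/kg
Osmolar gap = measured − calculated = 320 − 289.4 = 30.6 mOsm/kg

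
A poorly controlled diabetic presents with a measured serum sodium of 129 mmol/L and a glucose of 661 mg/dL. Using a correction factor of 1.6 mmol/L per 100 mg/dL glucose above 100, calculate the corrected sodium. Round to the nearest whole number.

Corrected Na = measured Na + 1.6 · (glucose − 100)/100
= 129 + 1.6 · (661 − 100)/100
= 129 + 9
= 138 mmol/L

138 mmol/L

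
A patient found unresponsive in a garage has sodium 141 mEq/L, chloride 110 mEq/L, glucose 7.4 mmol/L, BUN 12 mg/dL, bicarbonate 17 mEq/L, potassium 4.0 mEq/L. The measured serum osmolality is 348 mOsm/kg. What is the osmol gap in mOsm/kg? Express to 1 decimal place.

Calculated osmolality = 2·Na + glucose + BUN/2.8
= 2·141 + 7.4 + 12/2.8
= 282 + 7.40 + 4.29
= 293.69 mOsm/kg ≈ 293.7 mOsm/kg
Osmolar gap = measured − calculated = 348 − 293.7 = 54.3 mOsm/kg

54.3 mOsm/kg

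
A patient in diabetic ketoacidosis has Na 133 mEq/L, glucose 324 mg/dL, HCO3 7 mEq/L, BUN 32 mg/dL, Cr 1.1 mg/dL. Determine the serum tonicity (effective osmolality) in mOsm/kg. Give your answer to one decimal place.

Effective osmolality excludes urea (freely permeant across cell membranes):
2·Na + glucose/18
= 2·133 + 324/18
= 266 + 18
= 284 mOsm/kg

284.0 mOsm/kg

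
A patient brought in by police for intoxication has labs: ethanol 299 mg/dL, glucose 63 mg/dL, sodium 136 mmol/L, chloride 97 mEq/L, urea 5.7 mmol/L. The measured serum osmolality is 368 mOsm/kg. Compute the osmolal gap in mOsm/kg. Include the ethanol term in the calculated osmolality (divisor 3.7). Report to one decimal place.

6.0 mOsm/kg

Calculated osmolality = 2·Na + glucose/18 + urea + ethanol/3.7
= 2·136 + 63/18 + 5.7 + 299/3.7
= 272 + 3.50 + 5.70 + 80.81
= 362.01 mOsm/kg ≈ 362.0 mOsm/kg
Osmolar gap = measured − calculated = 368 − 362.0 = 6.0 mOsm/kg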